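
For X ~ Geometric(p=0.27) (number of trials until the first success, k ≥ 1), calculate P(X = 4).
0.105035

We have X ~ Geometric(p=0.27) (number of trials until the first success, k ≥ 1).

For a Geometric distribution, the PMF gives us the probability of each outcome.

Using the PMF formula:
P(X = 4) = 0.105035

Rounded to 4 decimal places: 0.1050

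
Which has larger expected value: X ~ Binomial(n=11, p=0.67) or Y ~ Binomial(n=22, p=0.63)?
Y has larger mean (13.8600 > 7.3700)

Compute the expected value for each distribution:

X ~ Binomial(n=11, p=0.67):
E[X] = 7.3700

Y ~ Binomial(n=22, p=0.63):
E[Y] = 13.8600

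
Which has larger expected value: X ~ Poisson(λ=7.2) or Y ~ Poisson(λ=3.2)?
X has larger mean (7.2000 > 3.2000)

Compute the expected value for each distribution:

X ~ Poisson(λ=7.2):
E[X] = 7.2000

Y ~ Poisson(λ=3.2):
E[Y] = 3.2000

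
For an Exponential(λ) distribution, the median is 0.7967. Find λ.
λ = 0.8700

For X ~ Exponential(λ), the CDF is F(x) = 1 - e^(-λx).
The median m satisfies F(m) = 0.5:
1 - e^(-λm) = 0.5
e^(-λm) = 0.5
λm = ln(2)
m = ln(2) / λ

Given m = 0.7967:
λ = ln(2) / 0.7967 = 0.693147 / 0.7967 = 0.8700

Verification: ln(2) / 0.8700 = 0.7967 ✓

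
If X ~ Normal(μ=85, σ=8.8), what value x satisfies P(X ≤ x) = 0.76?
91.2155

We have X ~ Normal(μ=85, σ=8.8).

We want to find x such that P(X ≤ x) = 0.76.

This is the 76th percentile, which means 76% of values fall below this point.

Using the inverse CDF (quantile function):
x = F⁻¹(0.76) = 91.2155

Verification: P(X ≤ 91.2155) = 0.76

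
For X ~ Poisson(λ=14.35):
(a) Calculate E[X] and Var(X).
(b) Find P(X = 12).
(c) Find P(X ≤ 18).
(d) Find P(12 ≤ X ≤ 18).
(a) E[X] = 14.3500, Var(X) = 14.3500
(b) P(X = 12) = 0.093274
(c) P(X ≤ 18) = 0.862273
(d) P(12 ≤ X ≤ 18) = 0.630647

We have X ~ Poisson(λ=14.35).

(a) Moments:
E[X] = 14.3500
Var(X) = 14.3500
σ = √Var(X) = 3.7881

(b) Point probability using PMF:
P(X = 12) = 0.093274

(c) Cumulative probability using CDF:
P(X ≤ 18) = F(18) = 0.862273

(d) Range probability:
P(12 ≤ X ≤ 18) = P(X ≤ 18) - P(X ≤ 11)
                   = F(18) - F(11)
                   = 0.862273 - 0.231626
                   = 0.630647

This means approximately 63.1% of outcomes fall in the interval [12, 18].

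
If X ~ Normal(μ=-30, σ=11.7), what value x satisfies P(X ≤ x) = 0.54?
-28.8249

We have X ~ Normal(μ=-30, σ=11.7).

We want to find x such that P(X ≤ x) = 0.54.

This is the 54th percentile, which means 54% of values fall below this point.

Using the inverse CDF (quantile function):
x = F⁻¹(0.54) = -28.8249

Verification: P(X ≤ -28.8249) = 0.54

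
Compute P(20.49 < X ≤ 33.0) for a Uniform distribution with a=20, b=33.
0.962308

We have X ~ Uniform(a=20, b=33).

To find P(20.49 < X ≤ 33.0), we use:
P(20.49 < X ≤ 33.0) = P(X ≤ 33.0) - P(X ≤ 20.49)
                 = F(33.0) - F(20.49)
                 = 1.000000 - 0.037692
                 = 0.962308

So there's approximately a 96.2% chance that X falls in this range.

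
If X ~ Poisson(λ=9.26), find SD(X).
3.0430

We have X ~ Poisson(λ=9.26).

For a Poisson distribution with λ=9.26:
σ = √Var(X) = 3.0430

The standard deviation is the square root of the variance.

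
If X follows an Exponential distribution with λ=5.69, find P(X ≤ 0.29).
0.807969

We have X ~ Exponential(λ=5.69).

The CDF gives us P(X ≤ k).

Using the CDF:
P(X ≤ 0.29) = 0.807969

This means there's approximately a 80.8% chance that X is at most 0.29.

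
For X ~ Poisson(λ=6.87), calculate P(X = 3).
0.056120

We have X ~ Poisson(λ=6.87).

For a Poisson distribution, the PMF gives us the probability of each outcome.

Using the PMF formula:
P(X = 3) = 0.056120

Rounded to 4 decimal places: 0.0561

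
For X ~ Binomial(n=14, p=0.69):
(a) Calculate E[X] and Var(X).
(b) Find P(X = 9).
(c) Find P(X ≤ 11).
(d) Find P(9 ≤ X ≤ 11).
(a) E[X] = 9.6600, Var(X) = 2.9946
(b) P(X = 9) = 0.203196
(c) P(X ≤ 11) = 0.857731
(d) P(9 ≤ X ≤ 11) = 0.612364

We have X ~ Binomial(n=14, p=0.69).

(a) Moments:
E[X] = 9.6600
Var(X) = 2.9946
σ = √Var(X) = 1.7305

(b) Point probability using PMF:
P(X = 9) = 0.203196

(c) Cumulative probability using CDF:
P(X ≤ 11) = F(11) = 0.857731

(d) Range probability:
P(9 ≤ X ≤ 11) = P(X ≤ 11) - P(X ≤ 8)
                   = F(11) - F(8)
                   = 0.857731 - 0.245366
                   = 0.612364

This means approximately 61.2% of outcomes fall in the interval [9, 11].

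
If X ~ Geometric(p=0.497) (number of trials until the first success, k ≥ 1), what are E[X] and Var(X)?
E[X] = 2.0121, Var(X) = 2.0364

We have X ~ Geometric(p=0.497) (number of trials until the first success, k ≥ 1).

For a Geometric distribution with p=0.497 (number of trials until the first success, k ≥ 1):

Expected value:
E[X] = 2.0121

Variance:
Var(X) = 2.0364

Standard deviation:
σ = √Var(X) = 1.4270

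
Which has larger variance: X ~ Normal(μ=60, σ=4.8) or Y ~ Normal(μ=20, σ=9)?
Y has larger variance (81.0000 > 23.0400)

Compute the variance for each distribution:

X ~ Normal(μ=60, σ=4.8):
Var(X) = 23.0400

Y ~ Normal(μ=20, σ=9):
Var(Y) = 81.0000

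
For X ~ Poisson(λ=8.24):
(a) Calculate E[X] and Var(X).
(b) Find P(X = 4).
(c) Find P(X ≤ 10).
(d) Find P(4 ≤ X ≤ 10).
(a) E[X] = 8.2400, Var(X) = 8.2400
(b) P(X = 4) = 0.050689
(c) P(X ≤ 10) = 0.791371
(d) P(4 ≤ X ≤ 10) = 0.755368

We have X ~ Poisson(λ=8.24).

(a) Moments:
E[X] = 8.2400
Var(X) = 8.2400
σ = √Var(X) = 2.8705

(b) Point probability using PMF:
P(X = 4) = 0.050689

(c) Cumulative probability using CDF:
P(X ≤ 10) = F(10) = 0.791371

(d) Range probability:
P(4 ≤ X ≤ 10) = P(X ≤ 10) - P(X ≤ 3)
                   = F(10) - F(3)
                   = 0.791371 - 0.036003
                   = 0.755368

This means approximately 75.5% of outcomes fall in the interval [4, 10].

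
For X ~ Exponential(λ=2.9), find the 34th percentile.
0.1433

We have X ~ Exponential(λ=2.9).

We want to find x such that P(X ≤ x) = 0.34.

This is the 34th percentile, which means 34% of values fall below this point.

Using the inverse CDF (quantile function):
x = F⁻¹(0.34) = 0.1433

Verification: P(X ≤ 0.1433) = 0.34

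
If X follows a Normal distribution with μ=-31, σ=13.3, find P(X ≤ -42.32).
0.197349

We have X ~ Normal(μ=-31, σ=13.3).

The CDF gives us P(X ≤ k).

Using the CDF:
P(X ≤ -42.32) = 0.197349

This means there's approximately a 19.7% chance that X is at most -42.32.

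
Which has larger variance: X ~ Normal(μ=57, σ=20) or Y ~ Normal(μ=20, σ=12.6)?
X has larger variance (400.0000 > 158.7600)

Compute the variance for each distribution:

X ~ Normal(μ=57, σ=20):
Var(X) = 400.0000

Y ~ Normal(μ=20, σ=12.6):
Var(Y) = 158.7600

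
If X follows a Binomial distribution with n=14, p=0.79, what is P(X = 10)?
0.184324

We have X ~ Binomial(n=14, p=0.79).

For a Binomial distribution, the PMF gives us the probability of each outcome.

Using the PMF formula:
P(X = 10) = 0.184324

Rounded to 4 decimal places: 0.1843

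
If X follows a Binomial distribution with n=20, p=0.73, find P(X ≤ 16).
0.829952

We have X ~ Binomial(n=20, p=0.73).

The CDF gives us P(X ≤ k).

Using the CDF:
P(X ≤ 16) = 0.829952

This means there's approximately a 83.0% chance that X is at most 16.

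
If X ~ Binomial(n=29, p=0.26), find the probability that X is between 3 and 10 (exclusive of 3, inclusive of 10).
0.856887

We have X ~ Binomial(n=29, p=0.26).

To find P(3 < X ≤ 10), we use:
P(3 < X ≤ 10) = P(X ≤ 10) - P(X ≤ 3)
                 = F(10) - F(3)
                 = 0.892347 - 0.035460
                 = 0.856887

So there's approximately a 85.7% chance that X falls in this range.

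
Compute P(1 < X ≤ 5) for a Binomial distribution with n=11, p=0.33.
0.804478

We have X ~ Binomial(n=11, p=0.33).

To find P(1 < X ≤ 5), we use:
P(1 < X ≤ 5) = P(X ≤ 5) - P(X ≤ 1)
                 = F(5) - F(1)
                 = 0.882860 - 0.078382
                 = 0.804478

So there's approximately a 80.4% chance that X falls in this range.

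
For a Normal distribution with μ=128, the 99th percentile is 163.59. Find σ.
σ = 15.2987

For X ~ Normal(μ, σ), the p-th percentile satisfies x = μ + z_p × σ,
where z_p = Φ⁻¹(p) is the standard normal quantile.

Step 1: z_{0.99} = Φ⁻¹(0.99) = 2.3263

Step 2: Solve for σ:
163.59 = 128 + 2.3263 × σ
σ = (163.59 - 128) / 2.3263
σ = 35.59 / 2.3263
σ = 15.2987

Verification: μ + z × σ = 128 + 2.3263 × 15.2987 = 163.59 ✓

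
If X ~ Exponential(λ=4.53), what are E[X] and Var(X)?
E[X] = 0.2208, Var(X) = 0.0487

We have X ~ Exponential(λ=4.53).

For an Exponential distribution with λ=4.53:

Expected value:
E[X] = 0.2208

Variance:
Var(X) = 0.0487

Standard deviation:
σ = √Var(X) = 0.2208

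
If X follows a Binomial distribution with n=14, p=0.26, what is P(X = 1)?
0.072630

We have X ~ Binomial(n=14, p=0.26).

For a Binomial distribution, the PMF gives us the probability of each outcome.

Using the PMF formula:
P(X = 1) = 0.072630

Rounded to 4 decimal places: 0.0726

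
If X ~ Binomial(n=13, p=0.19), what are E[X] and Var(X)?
E[X] = 2.4700, Var(X) = 2.0007

We have X ~ Binomial(n=13, p=0.19).

For a Binomial distribution with n=13, p=0.19:

Expected value:
E[X] = 2.4700

Variance:
Var(X) = 2.0007

Standard deviation:
σ = √Var(X) = 1.4145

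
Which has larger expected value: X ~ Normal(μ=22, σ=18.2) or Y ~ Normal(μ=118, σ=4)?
Y has larger mean (118.0000 > 22.0000)

Compute the expected value for each distribution:

X ~ Normal(μ=22, σ=18.2):
E[X] = 22.0000

Y ~ Normal(μ=118, σ=4):
E[Y] = 118.0000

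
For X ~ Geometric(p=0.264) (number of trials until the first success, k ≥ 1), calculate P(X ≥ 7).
0.158952

We have X ~ Geometric(p=0.264) (number of trials until the first success, k ≥ 1).

For discrete distributions, P(X ≥ 7) = 1 - P(X ≤ 6).

P(X ≤ 6) = 0.841048
P(X ≥ 7) = 1 - 0.841048 = 0.158952

So there's approximately a 15.9% chance that X is at least 7.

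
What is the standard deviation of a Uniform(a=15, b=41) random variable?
7.5056

We have X ~ Uniform(a=15, b=41).

For a Uniform distribution with a=15, b=41:
σ = √Var(X) = 7.5056

The standard deviation is the square root of the variance.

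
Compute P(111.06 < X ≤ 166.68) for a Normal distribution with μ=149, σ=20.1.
0.780920

We have X ~ Normal(μ=149, σ=20.1).

To find P(111.06 < X ≤ 166.68), we use:
P(111.06 < X ≤ 166.68) = P(X ≤ 166.68) - P(X ≤ 111.06)
                 = F(166.68) - F(111.06)
                 = 0.810463 - 0.029542
                 = 0.780920

So there's approximately a 78.1% chance that X falls in this range.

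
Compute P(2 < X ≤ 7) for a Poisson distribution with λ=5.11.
0.739202

We have X ~ Poisson(λ=5.11).

To find P(2 < X ≤ 7), we use:
P(2 < X ≤ 7) = P(X ≤ 7) - P(X ≤ 2)
                 = F(7) - F(2)
                 = 0.854890 - 0.115688
                 = 0.739202

So there's approximately a 73.9% chance that X falls in this range.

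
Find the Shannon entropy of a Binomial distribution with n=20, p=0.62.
2.1926 nats

We have X ~ Binomial(n=20, p=0.62).

The Shannon entropy measures the uncertainty or information content of the distribution.

For a Binomial distribution with n=20, p=0.62:
H(X) = 2.1926 nats

(In bits, this would be 3.1633 bits.)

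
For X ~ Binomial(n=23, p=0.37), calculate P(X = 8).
0.168343

We have X ~ Binomial(n=23, p=0.37).

For a Binomial distribution, the PMF gives us the probability of each outcome.

Using the PMF formula:
P(X = 8) = 0.168343

Rounded to 4 decimal places: 0.1683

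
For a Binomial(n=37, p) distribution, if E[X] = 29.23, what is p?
p = 0.79

For a Binomial(n, p) distribution:
E[X] = n × p

Given n = 37 and E[X] = 29.23:
29.23 = 37 × p
p = 29.23 / 37 = 0.79

Verification: Binomial(37, 0.79) has E[X] = 29.23 ✓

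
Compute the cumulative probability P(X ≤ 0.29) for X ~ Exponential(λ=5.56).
0.800592

We have X ~ Exponential(λ=5.56).

The CDF gives us P(X ≤ k).

Using the CDF:
P(X ≤ 0.29) = 0.800592

This means there's approximately a 80.1% chance that X is at most 0.29.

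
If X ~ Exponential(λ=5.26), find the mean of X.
0.1901

We have X ~ Exponential(λ=5.26).

For an Exponential distribution with λ=5.26:
E[X] = 0.1901

This is the expected (average) value of X.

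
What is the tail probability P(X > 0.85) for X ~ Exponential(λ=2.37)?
0.133387

We have X ~ Exponential(λ=2.37).

P(X > 0.85) = 1 - P(X ≤ 0.85)
                = 1 - F(0.85)
                = 1 - 0.866613
                = 0.133387

So there's approximately a 13.3% chance that X exceeds 0.85.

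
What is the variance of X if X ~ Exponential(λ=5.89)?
0.0288

We have X ~ Exponential(λ=5.89).

For an Exponential distribution with λ=5.89:
Var(X) = 0.0288

The variance measures the spread of the distribution around the mean.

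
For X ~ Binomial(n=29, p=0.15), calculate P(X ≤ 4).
0.555487

We have X ~ Binomial(n=29, p=0.15).

The CDF gives us P(X ≤ k).

Using the CDF:
P(X ≤ 4) = 0.555487

This means there's approximately a 55.5% chance that X is at most 4.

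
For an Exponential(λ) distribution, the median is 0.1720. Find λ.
λ = 4.0299

For X ~ Exponential(λ), the CDF is F(x) = 1 - e^(-λx).
The median m satisfies F(m) = 0.5:
1 - e^(-λm) = 0.5
e^(-λm) = 0.5
λm = ln(2)
m = ln(2) / λ

Given m = 0.1720:
λ = ln(2) / 0.1720 = 0.693147 / 0.1720 = 4.0299

Verification: ln(2) / 4.0299 = 0.1720 ✓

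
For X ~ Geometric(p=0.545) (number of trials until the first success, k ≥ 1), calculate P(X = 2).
0.247975

We have X ~ Geometric(p=0.545) (number of trials until the first success, k ≥ 1).

For a Geometric distribution, the PMF gives us the probability of each outcome.

Using the PMF formula:
P(X = 2) = 0.247975

Rounded to 4 decimal places: 0.2480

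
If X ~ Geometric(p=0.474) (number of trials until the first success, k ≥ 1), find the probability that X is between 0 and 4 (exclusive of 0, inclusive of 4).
0.923450

We have X ~ Geometric(p=0.474) (number of trials until the first success, k ≥ 1).

To find P(0 < X ≤ 4), we use:
P(0 < X ≤ 4) = P(X ≤ 4) - P(X ≤ 0)
                 = F(4) - F(0)
                 = 0.923450 - 0.000000
                 = 0.923450

So there's approximately a 92.3% chance that X falls in this range.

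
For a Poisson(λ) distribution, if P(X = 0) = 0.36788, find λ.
λ = 1.0000

For a Poisson(λ) distribution, the PMF at 0 is:
P(X = 0) = λ^0 e^(-λ) / 0! = e^(-λ)

Given P(X = 0) = 0.36788:
e^(-λ) = 0.36788
-λ = ln(0.36788)
λ = -ln(0.36788) = 1.0000

Verification: e^(-1.0000) = 0.36788 ✓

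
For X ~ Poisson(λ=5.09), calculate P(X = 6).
0.148736

We have X ~ Poisson(λ=5.09).

For a Poisson distribution, the PMF gives us the probability of each outcome.

Using the PMF formula:
P(X = 6) = 0.148736

Rounded to 4 decimal places: 0.1487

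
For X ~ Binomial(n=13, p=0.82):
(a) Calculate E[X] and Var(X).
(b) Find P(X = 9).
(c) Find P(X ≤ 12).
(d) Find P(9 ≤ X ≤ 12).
(a) E[X] = 10.6600, Var(X) = 1.9188
(b) P(X = 9) = 0.125812
(c) P(X ≤ 12) = 0.924216
(d) P(9 ≤ X ≤ 12) = 0.856165

We have X ~ Binomial(n=13, p=0.82).

(a) Moments:
E[X] = 10.6600
Var(X) = 1.9188
σ = √Var(X) = 1.3852

(b) Point probability using PMF:
P(X = 9) = 0.125812

(c) Cumulative probability using CDF:
P(X ≤ 12) = F(12) = 0.924216

(d) Range probability:
P(9 ≤ X ≤ 12) = P(X ≤ 12) - P(X ≤ 8)
                   = F(12) - F(8)
                   = 0.924216 - 0.068050
                   = 0.856165

This means approximately 85.6% of outcomes fall in the interval [9, 12].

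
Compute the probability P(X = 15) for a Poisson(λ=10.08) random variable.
0.036118

We have X ~ Poisson(λ=10.08).

For a Poisson distribution, the PMF gives us the probability of each outcome.

Using the PMF formula:
P(X = 15) = 0.036118

Rounded to 4 decimal places: 0.0361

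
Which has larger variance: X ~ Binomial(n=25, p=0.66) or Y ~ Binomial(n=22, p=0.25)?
X has larger variance (5.6100 > 4.1250)

Compute the variance for each distribution:

X ~ Binomial(n=25, p=0.66):
Var(X) = 5.6100

Y ~ Binomial(n=22, p=0.25):
Var(Y) = 4.1250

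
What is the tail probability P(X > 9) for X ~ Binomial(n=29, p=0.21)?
0.065659

We have X ~ Binomial(n=29, p=0.21).

P(X > 9) = 1 - P(X ≤ 9)
                = 1 - F(9)
                = 1 - 0.934341
                = 0.065659

So there's approximately a 6.6% chance that X exceeds 9.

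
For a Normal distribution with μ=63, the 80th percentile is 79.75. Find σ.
σ = 19.9021

For X ~ Normal(μ, σ), the p-th percentile satisfies x = μ + z_p × σ,
where z_p = Φ⁻¹(p) is the standard normal quantile.

Step 1: z_{0.8} = Φ⁻¹(0.8) = 0.8416

Step 2: Solve for σ:
79.75 = 63 + 0.8416 × σ
σ = (79.75 - 63) / 0.8416
σ = 16.75 / 0.8416
σ = 19.9021

Verification: μ + z × σ = 63 + 0.8416 × 19.9021 = 79.75 ✓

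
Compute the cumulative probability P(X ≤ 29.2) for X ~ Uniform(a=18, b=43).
0.448000

We have X ~ Uniform(a=18, b=43).

The CDF gives us P(X ≤ k).

Using the CDF:
P(X ≤ 29.2) = 0.448000

This means there's approximately a 44.8% chance that X is at most 29.2.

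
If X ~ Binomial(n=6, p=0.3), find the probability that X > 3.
0.070470

We have X ~ Binomial(n=6, p=0.3).

P(X > 3) = 1 - P(X ≤ 3)
                = 1 - F(3)
                = 1 - 0.929530
                = 0.070470

So there's approximately a 7.0% chance that X exceeds 3.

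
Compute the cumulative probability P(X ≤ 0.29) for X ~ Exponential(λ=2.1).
0.456106

We have X ~ Exponential(λ=2.1).

The CDF gives us P(X ≤ k).

Using the CDF:
P(X ≤ 0.29) = 0.456106

This means there's approximately a 45.6% chance that X is at most 0.29.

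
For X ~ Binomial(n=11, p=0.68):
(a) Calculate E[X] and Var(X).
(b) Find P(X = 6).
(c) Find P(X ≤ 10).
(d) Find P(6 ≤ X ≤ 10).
(a) E[X] = 7.4800, Var(X) = 2.3936
(b) P(X = 6) = 0.153266
(c) P(X ≤ 10) = 0.985625
(d) P(6 ≤ X ≤ 10) = 0.882569

We have X ~ Binomial(n=11, p=0.68).

(a) Moments:
E[X] = 7.4800
Var(X) = 2.3936
σ = √Var(X) = 1.5471

(b) Point probability using PMF:
P(X = 6) = 0.153266

(c) Cumulative probability using CDF:
P(X ≤ 10) = F(10) = 0.985625

(d) Range probability:
P(6 ≤ X ≤ 10) = P(X ≤ 10) - P(X ≤ 5)
                   = F(10) - F(5)
                   = 0.985625 - 0.103056
                   = 0.882569

This means approximately 88.3% of outcomes fall in the interval [6, 10].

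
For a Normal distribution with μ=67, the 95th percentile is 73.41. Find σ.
σ = 3.8970

For X ~ Normal(μ, σ), the p-th percentile satisfies x = μ + z_p × σ,
where z_p = Φ⁻¹(p) is the standard normal quantile.

Step 1: z_{0.95} = Φ⁻¹(0.95) = 1.6449

Step 2: Solve for σ:
73.41 = 67 + 1.6449 × σ
σ = (73.41 - 67) / 1.6449
σ = 6.41 / 1.6449
σ = 3.8970

Verification: μ + z × σ = 67 + 1.6449 × 3.8970 = 73.41 ✓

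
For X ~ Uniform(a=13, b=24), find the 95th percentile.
23.4500

We have X ~ Uniform(a=13, b=24).

We want to find x such that P(X ≤ x) = 0.95.

This is the 95th percentile, which means 95% of values fall below this point.

Using the inverse CDF (quantile function):
x = F⁻¹(0.95) = 23.4500

Verification: P(X ≤ 23.4500) = 0.95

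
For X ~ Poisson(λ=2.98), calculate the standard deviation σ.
1.7263

We have X ~ Poisson(λ=2.98).

For a Poisson distribution with λ=2.98:
σ = √Var(X) = 1.7263

The standard deviation is the square root of the variance.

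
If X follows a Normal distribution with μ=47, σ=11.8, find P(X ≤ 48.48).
0.549906

We have X ~ Normal(μ=47, σ=11.8).

The CDF gives us P(X ≤ k).

Using the CDF:
P(X ≤ 48.48) = 0.549906

This means there's approximately a 55.0% chance that X is at most 48.48.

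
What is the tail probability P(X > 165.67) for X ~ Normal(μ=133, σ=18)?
0.034762

We have X ~ Normal(μ=133, σ=18).

P(X > 165.67) = 1 - P(X ≤ 165.67)
                = 1 - F(165.67)
                = 1 - 0.965238
                = 0.034762

So there's approximately a 3.5% chance that X exceeds 165.67.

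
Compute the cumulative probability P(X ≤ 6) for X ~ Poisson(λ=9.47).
0.167255

We have X ~ Poisson(λ=9.47).

The CDF gives us P(X ≤ k).

Using the CDF:
P(X ≤ 6) = 0.167255

This means there's approximately a 16.7% chance that X is at most 6.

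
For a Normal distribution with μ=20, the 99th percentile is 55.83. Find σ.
σ = 15.4018

For X ~ Normal(μ, σ), the p-th percentile satisfies x = μ + z_p × σ,
where z_p = Φ⁻¹(p) is the standard normal quantile.

Step 1: z_{0.99} = Φ⁻¹(0.99) = 2.3263

Step 2: Solve for σ:
55.83 = 20 + 2.3263 × σ
σ = (55.83 - 20) / 2.3263
σ = 35.83 / 2.3263
σ = 15.4018

Verification: μ + z × σ = 20 + 2.3263 × 15.4018 = 55.83 ✓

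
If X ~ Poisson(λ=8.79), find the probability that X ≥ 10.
0.384946

We have X ~ Poisson(λ=8.79).

For discrete distributions, P(X ≥ 10) = 1 - P(X ≤ 9).

P(X ≤ 9) = 0.615054
P(X ≥ 10) = 1 - 0.615054 = 0.384946

So there's approximately a 38.5% chance that X is at least 10.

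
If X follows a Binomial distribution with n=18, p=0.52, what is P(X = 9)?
0.182817

We have X ~ Binomial(n=18, p=0.52).

For a Binomial distribution, the PMF gives us the probability of each outcome.

Using the PMF formula:
P(X = 9) = 0.182817

Rounded to 4 decimal places: 0.1828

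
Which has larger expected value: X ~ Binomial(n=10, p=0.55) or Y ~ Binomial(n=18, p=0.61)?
Y has larger mean (10.9800 > 5.5000)

Compute the expected value for each distribution:

X ~ Binomial(n=10, p=0.55):
E[X] = 5.5000

Y ~ Binomial(n=18, p=0.61):
E[Y] = 10.9800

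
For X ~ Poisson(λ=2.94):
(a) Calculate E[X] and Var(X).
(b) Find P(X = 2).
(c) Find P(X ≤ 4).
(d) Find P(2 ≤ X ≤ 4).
(a) E[X] = 2.9400, Var(X) = 2.9400
(b) P(X = 2) = 0.228475
(c) P(X ≤ 4) = 0.825242
(d) P(2 ≤ X ≤ 4) = 0.616951

We have X ~ Poisson(λ=2.94).

(a) Moments:
E[X] = 2.9400
Var(X) = 2.9400
σ = √Var(X) = 1.7146

(b) Point probability using PMF:
P(X = 2) = 0.228475

(c) Cumulative probability using CDF:
P(X ≤ 4) = F(4) = 0.825242

(d) Range probability:
P(2 ≤ X ≤ 4) = P(X ≤ 4) - P(X ≤ 1)
                   = F(4) - F(1)
                   = 0.825242 - 0.208291
                   = 0.616951

This means approximately 61.7% of outcomes fall in the interval [2, 4].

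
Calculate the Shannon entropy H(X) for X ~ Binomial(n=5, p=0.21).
1.2655 nats

We have X ~ Binomial(n=5, p=0.21).

The Shannon entropy measures the uncertainty or information content of the distribution.

For a Binomial distribution with n=5, p=0.21:
H(X) = 1.2655 nats

(In bits, this would be 1.8257 bits.)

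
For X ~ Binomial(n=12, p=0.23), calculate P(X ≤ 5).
0.962631

We have X ~ Binomial(n=12, p=0.23).

The CDF gives us P(X ≤ k).

Using the CDF:
P(X ≤ 5) = 0.962631

This means there's approximately a 96.3% chance that X is at most 5.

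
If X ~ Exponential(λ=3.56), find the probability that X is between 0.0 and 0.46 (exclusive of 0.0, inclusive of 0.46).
0.805554

We have X ~ Exponential(λ=3.56).

To find P(0.0 < X ≤ 0.46), we use:
P(0.0 < X ≤ 0.46) = P(X ≤ 0.46) - P(X ≤ 0.0)
                 = F(0.46) - F(0.0)
                 = 0.805554 - 0.000000
                 = 0.805554

So there's approximately a 80.6% chance that X falls in this range.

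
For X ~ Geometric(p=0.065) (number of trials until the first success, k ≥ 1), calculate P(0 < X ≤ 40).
0.932007

We have X ~ Geometric(p=0.065) (number of trials until the first success, k ≥ 1).

To find P(0 < X ≤ 40), we use:
P(0 < X ≤ 40) = P(X ≤ 40) - P(X ≤ 0)
                 = F(40) - F(0)
                 = 0.932007 - 0.000000
                 = 0.932007

So there's approximately a 93.2% chance that X falls in this range.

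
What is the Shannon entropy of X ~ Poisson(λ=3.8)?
2.0593 nats

We have X ~ Poisson(λ=3.8).

The Shannon entropy measures the uncertainty or information content of the distribution.

For a Poisson distribution with λ=3.8:
H(X) = 2.0593 nats

(In bits, this would be 2.9710 bits.)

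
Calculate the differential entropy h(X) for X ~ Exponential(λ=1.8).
0.4122 nats

We have X ~ Exponential(λ=1.8).

The differential entropy measures the uncertainty or information content of the distribution.

For an Exponential distribution with λ=1.8:
h(X) = 0.4122 nats

(In bits, this would be 0.5947 bits.)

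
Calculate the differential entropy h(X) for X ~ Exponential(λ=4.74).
-0.5560 nats

We have X ~ Exponential(λ=4.74).

The differential entropy measures the uncertainty or information content of the distribution.

For an Exponential distribution with λ=4.74:
h(X) = -0.5560 nats

(In bits, this would be -0.8022 bits.)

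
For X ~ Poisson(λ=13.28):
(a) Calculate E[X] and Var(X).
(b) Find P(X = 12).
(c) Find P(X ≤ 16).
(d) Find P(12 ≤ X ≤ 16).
(a) E[X] = 13.2800, Var(X) = 13.2800
(b) P(X = 12) = 0.107302
(c) P(X ≤ 16) = 0.814726
(d) P(12 ≤ X ≤ 16) = 0.489350

We have X ~ Poisson(λ=13.28).

(a) Moments:
E[X] = 13.2800
Var(X) = 13.2800
σ = √Var(X) = 3.6442

(b) Point probability using PMF:
P(X = 12) = 0.107302

(c) Cumulative probability using CDF:
P(X ≤ 16) = F(16) = 0.814726

(d) Range probability:
P(12 ≤ X ≤ 16) = P(X ≤ 16) - P(X ≤ 11)
                   = F(16) - F(11)
                   = 0.814726 - 0.325376
                   = 0.489350

This means approximately 48.9% of outcomes fall in the interval [12, 16].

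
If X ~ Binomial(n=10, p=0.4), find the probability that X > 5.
0.166239

We have X ~ Binomial(n=10, p=0.4).

P(X > 5) = 1 - P(X ≤ 5)
                = 1 - F(5)
                = 1 - 0.833761
                = 0.166239

So there's approximately a 16.6% chance that X exceeds 5.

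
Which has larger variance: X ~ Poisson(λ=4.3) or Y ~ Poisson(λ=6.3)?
Y has larger variance (6.3000 > 4.3000)

Compute the variance for each distribution:

X ~ Poisson(λ=4.3):
Var(X) = 4.3000

Y ~ Poisson(λ=6.3):
Var(Y) = 6.3000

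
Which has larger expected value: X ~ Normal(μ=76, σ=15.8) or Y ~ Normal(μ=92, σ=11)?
Y has larger mean (92.0000 > 76.0000)

Compute the expected value for each distribution:

X ~ Normal(μ=76, σ=15.8):
E[X] = 76.0000

Y ~ Normal(μ=92, σ=11):
E[Y] = 92.0000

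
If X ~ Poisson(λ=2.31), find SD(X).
1.5199

We have X ~ Poisson(λ=2.31).

For a Poisson distribution with λ=2.31:
σ = √Var(X) = 1.5199

The standard deviation is the square root of the variance.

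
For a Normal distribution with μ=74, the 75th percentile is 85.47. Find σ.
σ = 17.0054

For X ~ Normal(μ, σ), the p-th percentile satisfies x = μ + z_p × σ,
where z_p = Φ⁻¹(p) is the standard normal quantile.

Step 1: z_{0.75} = Φ⁻¹(0.75) = 0.6745

Step 2: Solve for σ:
85.47 = 74 + 0.6745 × σ
σ = (85.47 - 74) / 0.6745
σ = 11.47 / 0.6745
σ = 17.0054

Verification: μ + z × σ = 74 + 0.6745 × 17.0054 = 85.47 ✓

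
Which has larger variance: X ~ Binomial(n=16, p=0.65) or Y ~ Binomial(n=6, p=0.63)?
X has larger variance (3.6400 > 1.3986)

Compute the variance for each distribution:

X ~ Binomial(n=16, p=0.65):
Var(X) = 3.6400

Y ~ Binomial(n=6, p=0.63):
Var(Y) = 1.3986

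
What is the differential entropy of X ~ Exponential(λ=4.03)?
-0.3938 nats

We have X ~ Exponential(λ=4.03).

The differential entropy measures the uncertainty or information content of the distribution.

For an Exponential distribution with λ=4.03:
h(X) = -0.3938 nats

(In bits, this would be -0.5681 bits.)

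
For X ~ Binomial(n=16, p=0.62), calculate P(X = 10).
0.202368

We have X ~ Binomial(n=16, p=0.62).

For a Binomial distribution, the PMF gives us the probability of each outcome.

Using the PMF formula:
P(X = 10) = 0.202368

Rounded to 4 decimal places: 0.2024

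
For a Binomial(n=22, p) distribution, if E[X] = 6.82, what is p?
p = 0.31

For a Binomial(n, p) distribution:
E[X] = n × p

Given n = 22 and E[X] = 6.82:
6.82 = 22 × p
p = 6.82 / 22 = 0.31

Verification: Binomial(22, 0.31) has E[X] = 6.82 ✓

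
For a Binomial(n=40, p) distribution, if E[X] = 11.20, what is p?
p = 0.28

For a Binomial(n, p) distribution:
E[X] = n × p

Given n = 40 and E[X] = 11.20:
11.20 = 40 × p
p = 11.20 / 40 = 0.28

Verification: Binomial(40, 0.28) has E[X] = 11.20 ✓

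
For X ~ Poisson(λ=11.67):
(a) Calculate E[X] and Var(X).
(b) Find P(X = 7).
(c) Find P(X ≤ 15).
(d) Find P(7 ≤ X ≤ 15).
(a) E[X] = 11.6700, Var(X) = 11.6700
(b) P(X = 7) = 0.049986
(c) P(X ≤ 15) = 0.867303
(d) P(7 ≤ X ≤ 15) = 0.812346

We have X ~ Poisson(λ=11.67).

(a) Moments:
E[X] = 11.6700
Var(X) = 11.6700
σ = √Var(X) = 3.4161

(b) Point probability using PMF:
P(X = 7) = 0.049986

(c) Cumulative probability using CDF:
P(X ≤ 15) = F(15) = 0.867303

(d) Range probability:
P(7 ≤ X ≤ 15) = P(X ≤ 15) - P(X ≤ 6)
                   = F(15) - F(6)
                   = 0.867303 - 0.054957
                   = 0.812346

This means approximately 81.2% of outcomes fall in the interval [7, 15].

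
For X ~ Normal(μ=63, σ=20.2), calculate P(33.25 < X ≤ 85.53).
0.797243

We have X ~ Normal(μ=63, σ=20.2).

To find P(33.25 < X ≤ 85.53), we use:
P(33.25 < X ≤ 85.53) = P(X ≤ 85.53) - P(X ≤ 33.25)
                 = F(85.53) - F(33.25)
                 = 0.867649 - 0.070406
                 = 0.797243

So there's approximately a 79.7% chance that X falls in this range.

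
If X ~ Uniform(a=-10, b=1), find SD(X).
3.1754

We have X ~ Uniform(a=-10, b=1).

For a Uniform distribution with a=-10, b=1:
σ = √Var(X) = 3.1754

The standard deviation is the square root of the variance.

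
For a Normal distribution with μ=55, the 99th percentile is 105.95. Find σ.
σ = 21.9013

For X ~ Normal(μ, σ), the p-th percentile satisfies x = μ + z_p × σ,
where z_p = Φ⁻¹(p) is the standard normal quantile.

Step 1: z_{0.99} = Φ⁻¹(0.99) = 2.3263

Step 2: Solve for σ:
105.95 = 55 + 2.3263 × σ
σ = (105.95 - 55) / 2.3263
σ = 50.95 / 2.3263
σ = 21.9013

Verification: μ + z × σ = 55 + 2.3263 × 21.9013 = 105.95 ✓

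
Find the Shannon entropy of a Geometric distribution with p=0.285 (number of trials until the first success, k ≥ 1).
2.0969 nats

We have X ~ Geometric(p=0.285) (number of trials until the first success, k ≥ 1).

The Shannon entropy measures the uncertainty or information content of the distribution.

For a Geometric distribution with p=0.285 (number of trials until the first success, k ≥ 1):
H(X) = 2.0969 nats

(In bits, this would be 3.0252 bits.)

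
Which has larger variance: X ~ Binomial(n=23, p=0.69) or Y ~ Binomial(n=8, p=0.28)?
X has larger variance (4.9197 > 1.6128)

Compute the variance for each distribution:

X ~ Binomial(n=23, p=0.69):
Var(X) = 4.9197

Y ~ Binomial(n=8, p=0.28):
Var(Y) = 1.6128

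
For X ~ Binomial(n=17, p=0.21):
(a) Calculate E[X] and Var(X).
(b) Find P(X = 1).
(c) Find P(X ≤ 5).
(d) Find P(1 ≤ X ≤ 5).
(a) E[X] = 3.5700, Var(X) = 2.8203
(b) P(X = 1) = 0.082168
(c) P(X ≤ 5) = 0.872746
(d) P(1 ≤ X ≤ 5) = 0.854564

We have X ~ Binomial(n=17, p=0.21).

(a) Moments:
E[X] = 3.5700
Var(X) = 2.8203
σ = √Var(X) = 1.6794

(b) Point probability using PMF:
P(X = 1) = 0.082168

(c) Cumulative probability using CDF:
P(X ≤ 5) = F(5) = 0.872746

(d) Range probability:
P(1 ≤ X ≤ 5) = P(X ≤ 5) - P(X ≤ 0)
                   = F(5) - F(0)
                   = 0.872746 - 0.018183
                   = 0.854564

This means approximately 85.5% of outcomes fall in the interval [1, 5].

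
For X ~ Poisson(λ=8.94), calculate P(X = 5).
0.062361

We have X ~ Poisson(λ=8.94).

For a Poisson distribution, the PMF gives us the probability of each outcome.

Using the PMF formula:
P(X = 5) = 0.062361

Rounded to 4 decimal places: 0.0624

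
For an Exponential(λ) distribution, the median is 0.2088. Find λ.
λ = 3.3197

For X ~ Exponential(λ), the CDF is F(x) = 1 - e^(-λx).
The median m satisfies F(m) = 0.5:
1 - e^(-λm) = 0.5
e^(-λm) = 0.5
λm = ln(2)
m = ln(2) / λ

Given m = 0.2088:
λ = ln(2) / 0.2088 = 0.693147 / 0.2088 = 3.3197

Verification: ln(2) / 3.3197 = 0.2088 ✓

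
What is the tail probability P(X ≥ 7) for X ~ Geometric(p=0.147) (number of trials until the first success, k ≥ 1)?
0.385207

We have X ~ Geometric(p=0.147) (number of trials until the first success, k ≥ 1).

For discrete distributions, P(X ≥ 7) = 1 - P(X ≤ 6).

P(X ≤ 6) = 0.614793
P(X ≥ 7) = 1 - 0.614793 = 0.385207

So there's approximately a 38.5% chance that X is at least 7.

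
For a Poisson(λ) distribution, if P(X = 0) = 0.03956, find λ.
λ = 3.2299

For a Poisson(λ) distribution, the PMF at 0 is:
P(X = 0) = λ^0 e^(-λ) / 0! = e^(-λ)

Given P(X = 0) = 0.03956:
e^(-λ) = 0.03956
-λ = ln(0.03956)
λ = -ln(0.03956) = 3.2299

Verification: e^(-3.2299) = 0.03956 ✓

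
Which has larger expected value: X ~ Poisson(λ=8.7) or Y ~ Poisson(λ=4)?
X has larger mean (8.7000 > 4.0000)

Compute the expected value for each distribution:

X ~ Poisson(λ=8.7):
E[X] = 8.7000

Y ~ Poisson(λ=4):
E[Y] = 4.0000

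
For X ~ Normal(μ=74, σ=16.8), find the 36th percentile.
67.9779

We have X ~ Normal(μ=74, σ=16.8).

We want to find x such that P(X ≤ x) = 0.36.

This is the 36th percentile, which means 36% of values fall below this point.

Using the inverse CDF (quantile function):
x = F⁻¹(0.36) = 67.9779

Verification: P(X ≤ 67.9779) = 0.36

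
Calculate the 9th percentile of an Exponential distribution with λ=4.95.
0.0191

We have X ~ Exponential(λ=4.95).

We want to find x such that P(X ≤ x) = 0.09.

This is the 9th percentile, which means 9% of values fall below this point.

Using the inverse CDF (quantile function):
x = F⁻¹(0.09) = 0.0191

Verification: P(X ≤ 0.0191) = 0.09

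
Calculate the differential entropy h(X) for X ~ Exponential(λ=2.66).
0.0217 nats

We have X ~ Exponential(λ=2.66).

The differential entropy measures the uncertainty or information content of the distribution.

For an Exponential distribution with λ=2.66:
h(X) = 0.0217 nats

(In bits, this would be 0.0313 bits.)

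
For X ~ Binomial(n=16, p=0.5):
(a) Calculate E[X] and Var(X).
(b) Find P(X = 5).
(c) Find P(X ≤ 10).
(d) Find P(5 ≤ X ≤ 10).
(a) E[X] = 8.0000, Var(X) = 4.0000
(b) P(X = 5) = 0.066650
(c) P(X ≤ 10) = 0.894943
(d) P(5 ≤ X ≤ 10) = 0.856537

We have X ~ Binomial(n=16, p=0.5).

(a) Moments:
E[X] = 8.0000
Var(X) = 4.0000
σ = √Var(X) = 2.0000

(b) Point probability using PMF:
P(X = 5) = 0.066650

(c) Cumulative probability using CDF:
P(X ≤ 10) = F(10) = 0.894943

(d) Range probability:
P(5 ≤ X ≤ 10) = P(X ≤ 10) - P(X ≤ 4)
                   = F(10) - F(4)
                   = 0.894943 - 0.038406
                   = 0.856537

This means approximately 85.7% of outcomes fall in the interval [5, 10].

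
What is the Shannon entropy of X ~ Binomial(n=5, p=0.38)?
1.4863 nats

We have X ~ Binomial(n=5, p=0.38).

The Shannon entropy measures the uncertainty or information content of the distribution.

For a Binomial distribution with n=5, p=0.38:
H(X) = 1.4863 nats

(In bits, this would be 2.1443 bits.)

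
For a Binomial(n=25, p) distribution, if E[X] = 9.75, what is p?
p = 0.39

For a Binomial(n, p) distribution:
E[X] = n × p

Given n = 25 and E[X] = 9.75:
9.75 = 25 × p
p = 9.75 / 25 = 0.39

Verification: Binomial(25, 0.39) has E[X] = 9.75 ✓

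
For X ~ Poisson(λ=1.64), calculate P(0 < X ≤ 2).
0.578992

We have X ~ Poisson(λ=1.64).

To find P(0 < X ≤ 2), we use:
P(0 < X ≤ 2) = P(X ≤ 2) - P(X ≤ 0)
                 = F(2) - F(0)
                 = 0.772972 - 0.193980
                 = 0.578992

So there's approximately a 57.9% chance that X falls in this range.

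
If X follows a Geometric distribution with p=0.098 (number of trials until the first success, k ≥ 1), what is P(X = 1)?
0.098000

We have X ~ Geometric(p=0.098) (number of trials until the first success, k ≥ 1).

For a Geometric distribution, the PMF gives us the probability of each outcome.

Using the PMF formula:
P(X = 1) = 0.098000

Rounded to 4 decimal places: 0.0980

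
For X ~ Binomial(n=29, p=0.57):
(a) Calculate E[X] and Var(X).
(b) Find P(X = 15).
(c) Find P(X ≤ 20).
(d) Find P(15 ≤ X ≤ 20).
(a) E[X] = 16.5300, Var(X) = 7.1079
(b) P(X = 15) = 0.124828
(c) P(X ≤ 20) = 0.933958
(d) P(15 ≤ X ≤ 20) = 0.711592

We have X ~ Binomial(n=29, p=0.57).

(a) Moments:
E[X] = 16.5300
Var(X) = 7.1079
σ = √Var(X) = 2.6661

(b) Point probability using PMF:
P(X = 15) = 0.124828

(c) Cumulative probability using CDF:
P(X ≤ 20) = F(20) = 0.933958

(d) Range probability:
P(15 ≤ X ≤ 20) = P(X ≤ 20) - P(X ≤ 14)
                   = F(20) - F(14)
                   = 0.933958 - 0.222366
                   = 0.711592

This means approximately 71.2% of outcomes fall in the interval [15, 20].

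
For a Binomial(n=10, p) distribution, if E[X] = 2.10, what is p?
p = 0.21

For a Binomial(n, p) distribution:
E[X] = n × p

Given n = 10 and E[X] = 2.10:
2.10 = 10 × p
p = 2.10 / 10 = 0.21

Verification: Binomial(10, 0.21) has E[X] = 2.10 ✓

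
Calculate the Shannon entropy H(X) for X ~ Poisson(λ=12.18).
2.6617 nats

We have X ~ Poisson(λ=12.18).

The Shannon entropy measures the uncertainty or information content of the distribution.

For a Poisson distribution with λ=12.18:
H(X) = 2.6617 nats

(In bits, this would be 3.8400 bits.)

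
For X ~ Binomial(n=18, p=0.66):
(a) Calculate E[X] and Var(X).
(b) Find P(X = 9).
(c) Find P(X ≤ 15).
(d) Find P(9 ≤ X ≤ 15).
(a) E[X] = 11.8800, Var(X) = 4.0392
(b) P(X = 9) = 0.070149
(c) P(X ≤ 15) = 0.971272
(d) P(9 ≤ X ≤ 15) = 0.921847

We have X ~ Binomial(n=18, p=0.66).

(a) Moments:
E[X] = 11.8800
Var(X) = 4.0392
σ = √Var(X) = 2.0098

(b) Point probability using PMF:
P(X = 9) = 0.070149

(c) Cumulative probability using CDF:
P(X ≤ 15) = F(15) = 0.971272

(d) Range probability:
P(9 ≤ X ≤ 15) = P(X ≤ 15) - P(X ≤ 8)
                   = F(15) - F(8)
                   = 0.971272 - 0.049425
                   = 0.921847

This means approximately 92.2% of outcomes fall in the interval [9, 15].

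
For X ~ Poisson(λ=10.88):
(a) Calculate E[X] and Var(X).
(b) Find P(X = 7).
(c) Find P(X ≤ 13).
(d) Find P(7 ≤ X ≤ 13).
(a) E[X] = 10.8800, Var(X) = 10.8800
(b) P(X = 7) = 0.067429
(c) P(X ≤ 13) = 0.792279
(d) P(7 ≤ X ≤ 13) = 0.708597

We have X ~ Poisson(λ=10.88).

(a) Moments:
E[X] = 10.8800
Var(X) = 10.8800
σ = √Var(X) = 3.2985

(b) Point probability using PMF:
P(X = 7) = 0.067429

(c) Cumulative probability using CDF:
P(X ≤ 13) = F(13) = 0.792279

(d) Range probability:
P(7 ≤ X ≤ 13) = P(X ≤ 13) - P(X ≤ 6)
                   = F(13) - F(6)
                   = 0.792279 - 0.083682
                   = 0.708597

This means approximately 70.9% of outcomes fall in the interval [7, 13].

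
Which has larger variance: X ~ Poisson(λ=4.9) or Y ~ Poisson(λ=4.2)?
X has larger variance (4.9000 > 4.2000)

Compute the variance for each distribution:

X ~ Poisson(λ=4.9):
Var(X) = 4.9000

Y ~ Poisson(λ=4.2):
Var(Y) = 4.2000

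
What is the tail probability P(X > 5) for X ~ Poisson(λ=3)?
0.083918

We have X ~ Poisson(λ=3).

P(X > 5) = 1 - P(X ≤ 5)
                = 1 - F(5)
                = 1 - 0.916082
                = 0.083918

So there's approximately a 8.4% chance that X exceeds 5.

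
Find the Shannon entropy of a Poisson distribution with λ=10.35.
2.5789 nats

We have X ~ Poisson(λ=10.35).

The Shannon entropy measures the uncertainty or information content of the distribution.

For a Poisson distribution with λ=10.35:
H(X) = 2.5789 nats

(In bits, this would be 3.7206 bits.)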